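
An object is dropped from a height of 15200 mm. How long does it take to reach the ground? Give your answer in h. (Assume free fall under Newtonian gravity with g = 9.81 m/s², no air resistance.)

h = 15200 mm × 0.001 = 15.2 m
t = √(2h/g) = √(2 × 15.2 / 9.81) = 1.76036 s
t = 1.76036 s / 3600.0 = 0.000489 h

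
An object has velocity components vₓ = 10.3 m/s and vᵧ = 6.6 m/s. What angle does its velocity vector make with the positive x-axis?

θ = arctan(vᵧ/vₓ) = arctan(6.6/10.3) = 32.65°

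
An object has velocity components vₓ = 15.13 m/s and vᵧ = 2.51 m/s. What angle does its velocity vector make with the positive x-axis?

θ = arctan(vᵧ/vₓ) = arctan(2.51/15.13) = 9.42°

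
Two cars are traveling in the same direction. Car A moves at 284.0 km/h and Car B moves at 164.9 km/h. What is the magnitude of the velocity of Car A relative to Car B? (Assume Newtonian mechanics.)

v_rel = |v_A - v_B| = |284.0 - 164.9| = 119.1 km/h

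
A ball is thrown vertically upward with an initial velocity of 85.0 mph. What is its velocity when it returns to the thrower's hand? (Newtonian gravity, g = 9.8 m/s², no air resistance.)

By conservation of energy (no air resistance), the ball returns to the throw height with the same speed as launch, but directed downward.
|v_ground| = v₀ = 85.0 mph
v_ground = 85.0 mph (downward)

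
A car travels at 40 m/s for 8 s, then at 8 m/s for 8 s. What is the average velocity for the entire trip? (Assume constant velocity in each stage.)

d₁ = v₁t₁ = 40 × 8 = 320 m
d₂ = v₂t₂ = 8 × 8 = 64 m
d_total = 384 m, t_total = 16 s
v_avg = d_total/t_total = 384/16 = 24.0 m/s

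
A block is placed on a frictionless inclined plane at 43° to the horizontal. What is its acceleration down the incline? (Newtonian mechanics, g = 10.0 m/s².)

a = g sin(θ) = 10.0 × sin(43°) = 10.0 × 0.682 = 6.82 m/s²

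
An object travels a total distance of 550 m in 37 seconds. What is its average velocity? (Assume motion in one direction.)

v_avg = Δd / Δt = 550 / 37 = 14.86 m/s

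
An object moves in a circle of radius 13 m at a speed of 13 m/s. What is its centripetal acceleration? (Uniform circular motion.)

a_c = v²/r = 13²/13 = 169/13 = 13.0 m/s²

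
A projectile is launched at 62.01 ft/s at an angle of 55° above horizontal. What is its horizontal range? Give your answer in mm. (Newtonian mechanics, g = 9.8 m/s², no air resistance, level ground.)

v₀ = 62.01 ft/s × 0.3048 = 18.9006 m/s
R = v₀² × sin(2θ) / g = 18.9006² × sin(2 × 55°) / 9.8 = 357.233 × 0.939693 / 9.8 = 34.254 m
R = 34.254 m / 0.001 = 34250 mm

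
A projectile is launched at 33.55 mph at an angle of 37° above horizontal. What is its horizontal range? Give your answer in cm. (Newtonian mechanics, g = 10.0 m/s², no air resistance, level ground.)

v₀ = 33.55 mph × 0.44704 = 14.9982 m/s
R = v₀² × sin(2θ) / g = 14.9982² × sin(2 × 37°) / 10.0 = 224.946 × 0.961262 / 10.0 = 21.6232 m
R = 21.6232 m / 0.01 = 2162 cm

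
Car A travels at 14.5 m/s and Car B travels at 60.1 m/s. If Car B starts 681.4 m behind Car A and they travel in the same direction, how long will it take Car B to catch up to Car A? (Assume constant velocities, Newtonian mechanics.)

Relative speed: v_rel = 60.1 - 14.5 = 45.6 m/s
Time to catch: t = d₀/v_rel = 681.4/45.6 = 14.94 s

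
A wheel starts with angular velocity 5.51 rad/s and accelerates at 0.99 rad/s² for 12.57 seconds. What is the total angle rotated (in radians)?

θ = ω₀t + ½αt² = 5.51×12.57 + ½×0.99×12.57² = 147.47 rad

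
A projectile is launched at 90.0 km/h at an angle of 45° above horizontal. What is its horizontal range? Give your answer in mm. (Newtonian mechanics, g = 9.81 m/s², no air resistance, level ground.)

v₀ = 90.0 km/h × 0.2777777777777778 = 25.0 m/s
R = v₀² × sin(2θ) / g = 25.0² × sin(2 × 45°) / 9.81 = 625.0 × 1.0 / 9.81 = 63.7105 m
R = 63.7105 m / 0.001 = 63710 mm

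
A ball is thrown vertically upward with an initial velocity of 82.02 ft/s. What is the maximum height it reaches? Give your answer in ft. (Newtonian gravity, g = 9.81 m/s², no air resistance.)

v₀ = 82.02 ft/s × 0.3048 = 24.9997 m/s
h_max = v₀² / (2g) = 24.9997² / (2 × 9.81) = 624.985 / 19.62 = 31.8545 m
h_max = 31.8545 m / 0.3048 = 104.5 ft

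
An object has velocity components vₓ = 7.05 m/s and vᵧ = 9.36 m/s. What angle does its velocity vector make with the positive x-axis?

θ = arctan(vᵧ/vₓ) = arctan(9.36/7.05) = 53.01°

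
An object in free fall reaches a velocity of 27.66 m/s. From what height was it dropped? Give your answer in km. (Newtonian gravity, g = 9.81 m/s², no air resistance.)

h = v² / (2g) = 27.66² / (2 × 9.81) = 38.9947 m
h = 38.9947 m / 1000.0 = 0.03899 km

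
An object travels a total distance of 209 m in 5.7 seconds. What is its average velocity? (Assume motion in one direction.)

v_avg = Δd / Δt = 209 / 5.7 = 36.67 m/s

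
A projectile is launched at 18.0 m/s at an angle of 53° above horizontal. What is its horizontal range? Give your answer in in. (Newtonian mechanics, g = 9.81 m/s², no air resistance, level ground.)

R = v₀² × sin(2θ) / g = 18.0² × sin(2 × 53°) / 9.81 = 324.0 × 0.961262 / 9.81 = 31.7481 m
R = 31.7481 m / 0.0254 = 1250 in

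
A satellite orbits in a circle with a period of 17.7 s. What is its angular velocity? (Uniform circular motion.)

ω = 2π/T = 2π/17.7 = 0.355 rad/s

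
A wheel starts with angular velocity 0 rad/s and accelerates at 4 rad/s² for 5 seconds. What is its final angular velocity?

ω = ω₀ + αt = 0 + 4 × 5 = 20 rad/s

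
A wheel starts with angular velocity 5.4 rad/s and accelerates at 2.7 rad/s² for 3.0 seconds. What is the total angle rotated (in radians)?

θ = ω₀t + ½αt² = 5.4×3.0 + ½×2.7×3.0² = 28.35 rad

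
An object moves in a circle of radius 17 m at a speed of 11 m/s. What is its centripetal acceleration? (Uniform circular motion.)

a_c = v²/r = 11²/17 = 121/17 = 7.12 m/s²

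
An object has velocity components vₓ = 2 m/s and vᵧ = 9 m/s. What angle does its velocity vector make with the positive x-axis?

θ = arctan(vᵧ/vₓ) = arctan(9/2) = 77.47°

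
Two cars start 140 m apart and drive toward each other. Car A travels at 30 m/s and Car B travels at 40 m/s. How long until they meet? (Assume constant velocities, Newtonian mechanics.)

Combined speed: v_combined = 30 + 40 = 70 m/s
Time to meet: t = d/v_combined = 140/70 = 2.0 s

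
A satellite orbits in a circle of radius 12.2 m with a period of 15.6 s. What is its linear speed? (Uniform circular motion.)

v = 2πr/T = 2π×12.2/15.6 = 4.91 m/s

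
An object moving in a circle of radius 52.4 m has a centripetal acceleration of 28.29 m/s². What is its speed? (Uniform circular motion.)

v = √(a_c × r) = √(28.29 × 52.4) = 38.5 m/s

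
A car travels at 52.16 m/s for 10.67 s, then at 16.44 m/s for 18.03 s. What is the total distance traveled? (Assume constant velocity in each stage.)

d₁ = v₁t₁ = 52.16 × 10.67 = 556.5472 m
d₂ = v₂t₂ = 16.44 × 18.03 = 296.4132 m
d_total = 556.5472 + 296.4132 = 852.96 m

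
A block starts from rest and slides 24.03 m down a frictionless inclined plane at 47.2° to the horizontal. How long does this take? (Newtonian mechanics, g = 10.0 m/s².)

a = g sin(θ) = 10.0 × sin(47.2°) = 7.3373 m/s²
t = √(2d/a) = √(2 × 24.03 / 7.3373) = 2.56 s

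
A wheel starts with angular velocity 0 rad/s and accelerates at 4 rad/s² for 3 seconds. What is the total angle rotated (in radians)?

θ = ω₀t + ½αt² = 0×3 + ½×4×3² = 18.0 rad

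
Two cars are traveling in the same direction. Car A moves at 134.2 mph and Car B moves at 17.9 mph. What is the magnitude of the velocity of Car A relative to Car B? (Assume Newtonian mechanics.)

v_rel = |v_A - v_B| = |134.2 - 17.9| = 116.3 mph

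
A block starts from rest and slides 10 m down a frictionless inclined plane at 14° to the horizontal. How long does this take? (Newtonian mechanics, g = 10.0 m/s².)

a = g sin(θ) = 10.0 × sin(14°) = 2.4192 m/s²
t = √(2d/a) = √(2 × 10 / 2.4192) = 2.88 s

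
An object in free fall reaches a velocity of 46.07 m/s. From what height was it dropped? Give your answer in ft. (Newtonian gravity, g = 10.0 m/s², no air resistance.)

h = v² / (2g) = 46.07² / (2 × 10.0) = 106.122 m
h = 106.122 m / 0.3048 = 348.2 ft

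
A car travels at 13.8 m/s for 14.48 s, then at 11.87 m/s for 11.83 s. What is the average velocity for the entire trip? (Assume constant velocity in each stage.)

d₁ = v₁t₁ = 13.8 × 14.48 = 199.824 m
d₂ = v₂t₂ = 11.87 × 11.83 = 140.4221 m
d_total = 340.2461 m, t_total = 26.31 s
v_avg = d_total/t_total = 340.2461/26.31 = 12.93 m/s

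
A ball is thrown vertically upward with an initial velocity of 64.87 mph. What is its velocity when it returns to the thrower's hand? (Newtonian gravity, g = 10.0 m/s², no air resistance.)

By conservation of energy (no air resistance), the ball returns to the throw height with the same speed as launch, but directed downward.
|v_ground| = v₀ = 64.87 mph
v_ground = 64.87 mph (downward)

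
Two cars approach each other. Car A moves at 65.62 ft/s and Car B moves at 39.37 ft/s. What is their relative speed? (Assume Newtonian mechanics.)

v_rel = v_A + v_B = 65.62 + 39.37 = 104.99 ft/s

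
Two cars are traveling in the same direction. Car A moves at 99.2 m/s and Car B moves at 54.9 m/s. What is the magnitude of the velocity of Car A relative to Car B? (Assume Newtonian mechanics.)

v_rel = |v_A - v_B| = |99.2 - 54.9| = 44.3 m/s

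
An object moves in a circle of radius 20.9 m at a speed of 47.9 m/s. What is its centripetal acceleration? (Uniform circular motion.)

a_c = v²/r = 47.9²/20.9 = 2294.41/20.9 = 109.78 m/s²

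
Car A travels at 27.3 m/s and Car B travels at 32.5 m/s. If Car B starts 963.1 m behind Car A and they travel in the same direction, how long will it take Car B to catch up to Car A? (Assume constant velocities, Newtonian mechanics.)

Relative speed: v_rel = 32.5 - 27.3 = 5.2 m/s
Time to catch: t = d₀/v_rel = 963.1/5.2 = 185.21 s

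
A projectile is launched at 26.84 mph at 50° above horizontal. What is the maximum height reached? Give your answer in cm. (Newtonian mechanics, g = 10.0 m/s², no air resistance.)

v₀ = 26.84 mph × 0.44704 = 11.9986 m/s
H = v₀² × sin²(θ) / (2g) = 11.9986² × sin(50°)² / (2 × 10.0) = 143.966 × 0.586824 / 20.0 = 4.22414 m
H = 4.22414 m / 0.01 = 422.4 cm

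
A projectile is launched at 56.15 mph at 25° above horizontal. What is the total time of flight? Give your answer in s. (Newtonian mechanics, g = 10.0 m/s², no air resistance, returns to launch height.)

v₀ = 56.15 mph × 0.44704 = 25.1013 m/s
T = 2 × v₀ × sin(θ) / g = 2 × 25.1013 × sin(25°) / 10.0 = 2 × 25.1013 × 0.422618 / 10.0 = 2.122 s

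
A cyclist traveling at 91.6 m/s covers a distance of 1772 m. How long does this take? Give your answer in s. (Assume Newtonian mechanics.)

t = d / v = 1772 / 91.6 = 19.34 s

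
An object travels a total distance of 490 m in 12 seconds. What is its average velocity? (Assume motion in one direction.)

v_avg = Δd / Δt = 490 / 12 = 40.83 m/s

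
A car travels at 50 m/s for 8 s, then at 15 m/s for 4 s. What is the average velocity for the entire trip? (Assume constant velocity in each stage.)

d₁ = v₁t₁ = 50 × 8 = 400 m
d₂ = v₂t₂ = 15 × 4 = 60 m
d_total = 460 m, t_total = 12 s
v_avg = d_total/t_total = 460/12 = 38.33 m/s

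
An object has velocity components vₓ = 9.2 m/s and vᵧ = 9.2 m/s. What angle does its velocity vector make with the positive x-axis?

θ = arctan(vᵧ/vₓ) = arctan(9.2/9.2) = 45.0°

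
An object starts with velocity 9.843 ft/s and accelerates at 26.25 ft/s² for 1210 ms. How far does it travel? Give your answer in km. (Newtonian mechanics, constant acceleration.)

v₀ = 9.843 ft/s × 0.3048 = 3.00015 m/s
a = 26.25 ft/s² × 0.3048 = 8.001 m/s²
t = 1210 ms × 0.001 = 1.21 s
d = v₀ × t + ½ × a × t² = 3.00015 × 1.21 + 0.5 × 8.001 × 1.21² = 9.48731 m
d = 9.48731 m / 1000.0 = 0.009487 km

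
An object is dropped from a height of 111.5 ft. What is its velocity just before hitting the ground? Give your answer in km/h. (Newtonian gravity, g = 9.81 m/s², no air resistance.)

h = 111.5 ft × 0.3048 = 33.9852 m
v = √(2gh) = √(2 × 9.81 × 33.9852) = 25.8223 m/s
v = 25.8223 m/s / 0.2777777777777778 = 92.96 km/h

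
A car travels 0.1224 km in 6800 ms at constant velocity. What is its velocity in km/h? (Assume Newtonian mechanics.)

d = 0.1224 km × 1000.0 = 122.4 m
t = 6800 ms × 0.001 = 6.8 s
v = d / t = 122.4 / 6.8 = 18.0 m/s
v = 18.0 m/s / 0.2777777777777778 = 64.8 km/h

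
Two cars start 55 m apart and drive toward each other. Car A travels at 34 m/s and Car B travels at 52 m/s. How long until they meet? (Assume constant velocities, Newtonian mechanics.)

Combined speed: v_combined = 34 + 52 = 86 m/s
Time to meet: t = d/v_combined = 55/86 = 0.64 s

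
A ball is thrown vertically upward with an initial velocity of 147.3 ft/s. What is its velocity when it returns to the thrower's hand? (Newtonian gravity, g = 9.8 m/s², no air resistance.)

By conservation of energy (no air resistance), the ball returns to the throw height with the same speed as launch, but directed downward.
|v_ground| = v₀ = 147.3 ft/s
v_ground = 147.3 ft/s (downward)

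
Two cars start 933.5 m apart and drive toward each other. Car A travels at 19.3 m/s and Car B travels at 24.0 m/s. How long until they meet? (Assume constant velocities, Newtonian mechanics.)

Combined speed: v_combined = 19.3 + 24.0 = 43.3 m/s
Time to meet: t = d/v_combined = 933.5/43.3 = 21.56 s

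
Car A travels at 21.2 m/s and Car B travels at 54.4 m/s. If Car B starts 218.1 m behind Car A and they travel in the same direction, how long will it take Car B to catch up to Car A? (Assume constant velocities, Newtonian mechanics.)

Relative speed: v_rel = 54.4 - 21.2 = 33.2 m/s
Time to catch: t = d₀/v_rel = 218.1/33.2 = 6.57 s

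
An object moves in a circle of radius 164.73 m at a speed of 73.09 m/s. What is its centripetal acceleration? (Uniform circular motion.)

a_c = v²/r = 73.09²/164.73 = 5342.1481/164.73 = 32.43 m/s²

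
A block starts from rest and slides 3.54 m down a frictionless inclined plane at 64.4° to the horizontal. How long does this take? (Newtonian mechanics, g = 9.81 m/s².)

a = g sin(θ) = 9.81 × sin(64.4°) = 8.847 m/s²
t = √(2d/a) = √(2 × 3.54 / 8.847) = 0.89 s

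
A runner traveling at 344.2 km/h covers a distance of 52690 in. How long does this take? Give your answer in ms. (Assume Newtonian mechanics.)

d = 52690 in × 0.0254 = 1338.33 m
v = 344.2 km/h × 0.2777777777777778 = 95.6111 m/s
t = d / v = 1338.33 / 95.6111 = 13.9976 s
t = 13.9976 s / 0.001 = 14000 ms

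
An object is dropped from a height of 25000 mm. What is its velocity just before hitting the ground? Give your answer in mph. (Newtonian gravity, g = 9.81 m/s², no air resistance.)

h = 25000 mm × 0.001 = 25.0 m
v = √(2gh) = √(2 × 9.81 × 25.0) = 22.1472 m/s
v = 22.1472 m/s / 0.44704 = 49.54 mph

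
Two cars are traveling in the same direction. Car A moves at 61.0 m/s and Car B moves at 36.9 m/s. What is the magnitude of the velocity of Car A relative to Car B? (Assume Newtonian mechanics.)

v_rel = |v_A - v_B| = |61.0 - 36.9| = 24.1 m/s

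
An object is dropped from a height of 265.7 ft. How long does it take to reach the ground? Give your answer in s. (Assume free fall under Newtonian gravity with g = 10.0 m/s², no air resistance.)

h = 265.7 ft × 0.3048 = 80.9854 m
t = √(2h/g) = √(2 × 80.9854 / 10.0) = 4.025 s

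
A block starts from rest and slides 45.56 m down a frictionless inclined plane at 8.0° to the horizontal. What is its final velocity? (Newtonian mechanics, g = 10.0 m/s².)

a = g sin(θ) = 10.0 × sin(8.0°) = 1.3917 m/s²
v = √(2ad) = √(2 × 1.3917 × 45.56) = 11.26 m/s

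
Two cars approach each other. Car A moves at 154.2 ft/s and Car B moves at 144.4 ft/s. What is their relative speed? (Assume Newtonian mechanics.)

v_rel = v_A + v_B = 154.2 + 144.4 = 298.6 ft/s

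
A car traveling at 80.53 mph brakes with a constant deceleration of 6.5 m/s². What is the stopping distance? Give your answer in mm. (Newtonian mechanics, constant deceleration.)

v₀ = 80.53 mph × 0.44704 = 36.0001 m/s
d = v₀² / (2a) = 36.0001² / (2 × 6.5) = 1296.01 / 13.0 = 99.6931 m
d = 99.6931 m / 0.001 = 99690 mm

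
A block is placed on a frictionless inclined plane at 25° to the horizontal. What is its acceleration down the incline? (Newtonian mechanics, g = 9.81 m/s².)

a = g sin(θ) = 9.81 × sin(25°) = 9.81 × 0.4226 = 4.15 m/s²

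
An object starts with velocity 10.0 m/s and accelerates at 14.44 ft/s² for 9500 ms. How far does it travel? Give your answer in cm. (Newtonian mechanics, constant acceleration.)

a = 14.44 ft/s² × 0.3048 = 4.40131 m/s²
t = 9500 ms × 0.001 = 9.5 s
d = v₀ × t + ½ × a × t² = 10.0 × 9.5 + 0.5 × 4.40131 × 9.5² = 293.609 m
d = 293.609 m / 0.01 = 29360 cm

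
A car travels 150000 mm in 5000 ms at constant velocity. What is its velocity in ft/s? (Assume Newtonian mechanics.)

d = 150000 mm × 0.001 = 150.0 m
t = 5000 ms × 0.001 = 5.0 s
v = d / t = 150.0 / 5.0 = 30.0 m/s
v = 30.0 m/s / 0.3048 = 98.43 ft/s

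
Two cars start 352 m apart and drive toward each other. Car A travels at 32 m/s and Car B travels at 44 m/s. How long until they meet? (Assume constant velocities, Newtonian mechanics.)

Combined speed: v_combined = 32 + 44 = 76 m/s
Time to meet: t = d/v_combined = 352/76 = 4.63 s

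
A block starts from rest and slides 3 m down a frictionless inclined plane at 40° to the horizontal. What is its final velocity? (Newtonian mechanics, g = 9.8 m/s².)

a = g sin(θ) = 9.8 × sin(40°) = 6.2993 m/s²
v = √(2ad) = √(2 × 6.2993 × 3) = 6.15 m/s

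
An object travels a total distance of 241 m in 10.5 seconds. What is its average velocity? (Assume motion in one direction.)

v_avg = Δd / Δt = 241 / 10.5 = 22.95 m/s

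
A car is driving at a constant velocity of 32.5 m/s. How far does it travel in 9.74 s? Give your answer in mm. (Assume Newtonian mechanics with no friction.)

d = v × t = 32.5 × 9.74 = 316.55 m
d = 316.55 m / 0.001 = 316600 mm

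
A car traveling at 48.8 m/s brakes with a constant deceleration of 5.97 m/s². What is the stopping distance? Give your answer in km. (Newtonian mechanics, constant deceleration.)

d = v₀² / (2a) = 48.8² / (2 × 5.97) = 2381.44 / 11.94 = 199.451 m
d = 199.451 m / 1000.0 = 0.1995 km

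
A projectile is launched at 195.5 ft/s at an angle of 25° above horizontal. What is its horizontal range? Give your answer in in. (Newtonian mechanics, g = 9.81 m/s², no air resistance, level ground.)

v₀ = 195.5 ft/s × 0.3048 = 59.5884 m/s
R = v₀² × sin(2θ) / g = 59.5884² × sin(2 × 25°) / 9.81 = 3550.78 × 0.766044 / 9.81 = 277.274 m
R = 277.274 m / 0.0254 = 10920 in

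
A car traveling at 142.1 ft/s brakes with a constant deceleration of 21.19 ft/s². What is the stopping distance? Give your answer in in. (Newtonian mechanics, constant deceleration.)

v₀ = 142.1 ft/s × 0.3048 = 43.3121 m/s
a = 21.19 ft/s² × 0.3048 = 6.45871 m/s²
d = v₀² / (2a) = 43.3121² / (2 × 6.45871) = 1875.94 / 12.9174 = 145.226 m
d = 145.226 m / 0.0254 = 5718 in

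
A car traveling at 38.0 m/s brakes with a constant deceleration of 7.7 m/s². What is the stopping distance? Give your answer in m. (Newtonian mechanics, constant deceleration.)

d = v₀² / (2a) = 38.0² / (2 × 7.7) = 1444.0 / 15.4 = 93.77 m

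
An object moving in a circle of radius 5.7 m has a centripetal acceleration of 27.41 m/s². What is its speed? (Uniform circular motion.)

v = √(a_c × r) = √(27.41 × 5.7) = 12.5 m/s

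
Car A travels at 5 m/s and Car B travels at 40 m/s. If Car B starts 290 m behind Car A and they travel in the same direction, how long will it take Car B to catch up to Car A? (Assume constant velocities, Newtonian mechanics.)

Relative speed: v_rel = 40 - 5 = 35 m/s
Time to catch: t = d₀/v_rel = 290/35 = 8.29 s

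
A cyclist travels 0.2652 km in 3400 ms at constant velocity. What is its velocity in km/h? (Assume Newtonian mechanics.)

d = 0.2652 km × 1000.0 = 265.2 m
t = 3400 ms × 0.001 = 3.4 s
v = d / t = 265.2 / 3.4 = 78.0 m/s
v = 78.0 m/s / 0.2777777777777778 = 280.8 km/h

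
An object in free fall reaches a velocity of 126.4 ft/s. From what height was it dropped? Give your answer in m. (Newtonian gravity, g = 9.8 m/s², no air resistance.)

v = 126.4 ft/s × 0.3048 = 38.5267 m/s
h = v² / (2g) = 38.5267² / (2 × 9.8) = 75.73 m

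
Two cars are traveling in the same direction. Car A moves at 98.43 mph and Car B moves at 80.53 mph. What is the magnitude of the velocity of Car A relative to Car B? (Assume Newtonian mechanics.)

v_rel = |v_A - v_B| = |98.43 - 80.53| = 17.9 mph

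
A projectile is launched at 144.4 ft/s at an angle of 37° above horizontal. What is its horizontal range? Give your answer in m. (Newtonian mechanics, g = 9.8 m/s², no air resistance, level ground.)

v₀ = 144.4 ft/s × 0.3048 = 44.0131 m/s
R = v₀² × sin(2θ) / g = 44.0131² × sin(2 × 37°) / 9.8 = 1937.15 × 0.961262 / 9.8 = 190.0 m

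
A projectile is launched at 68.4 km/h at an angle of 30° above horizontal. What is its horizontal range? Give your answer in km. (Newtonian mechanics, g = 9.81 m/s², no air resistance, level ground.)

v₀ = 68.4 km/h × 0.2777777777777778 = 19.0 m/s
R = v₀² × sin(2θ) / g = 19.0² × sin(2 × 30°) / 9.81 = 361.0 × 0.866025 / 9.81 = 31.869 m
R = 31.869 m / 1000.0 = 0.03187 km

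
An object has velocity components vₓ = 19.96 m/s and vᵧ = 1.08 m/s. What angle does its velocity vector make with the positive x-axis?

θ = arctan(vᵧ/vₓ) = arctan(1.08/19.96) = 3.1°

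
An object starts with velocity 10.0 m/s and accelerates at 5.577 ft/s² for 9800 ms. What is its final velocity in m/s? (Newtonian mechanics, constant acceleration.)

a = 5.577 ft/s² × 0.3048 = 1.69987 m/s²
t = 9800 ms × 0.001 = 9.8 s
v = v₀ + a × t = 10.0 + 1.69987 × 9.8 = 26.66 m/s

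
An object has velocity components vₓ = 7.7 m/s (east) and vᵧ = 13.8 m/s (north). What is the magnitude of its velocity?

|v| = √(vₓ² + vᵧ²) = √(7.7² + 13.8²) = √(249.73) = 15.8 m/s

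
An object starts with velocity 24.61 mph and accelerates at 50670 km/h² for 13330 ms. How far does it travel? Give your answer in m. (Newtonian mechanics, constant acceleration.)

v₀ = 24.61 mph × 0.44704 = 11.0017 m/s
a = 50670 km/h² × 7.716049382716049e-05 = 3.90972 m/s²
t = 13330 ms × 0.001 = 13.33 s
d = v₀ × t + ½ × a × t² = 11.0017 × 13.33 + 0.5 × 3.90972 × 13.33² = 494.0 m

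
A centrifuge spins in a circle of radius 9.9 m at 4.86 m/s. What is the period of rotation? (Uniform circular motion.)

T = 2πr/v = 2π×9.9/4.86 = 12.8 s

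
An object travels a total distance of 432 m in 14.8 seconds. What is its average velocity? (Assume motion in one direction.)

v_avg = Δd / Δt = 432 / 14.8 = 29.19 m/s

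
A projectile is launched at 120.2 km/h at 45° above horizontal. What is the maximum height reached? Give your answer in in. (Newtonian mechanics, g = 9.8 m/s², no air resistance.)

v₀ = 120.2 km/h × 0.2777777777777778 = 33.3889 m/s
H = v₀² × sin²(θ) / (2g) = 33.3889² × sin(45°)² / (2 × 9.8) = 1114.82 × 0.5 / 19.6 = 28.4393 m
H = 28.4393 m / 0.0254 = 1120 in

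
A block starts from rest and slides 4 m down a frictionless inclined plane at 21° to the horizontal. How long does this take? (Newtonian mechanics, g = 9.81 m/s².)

a = g sin(θ) = 9.81 × sin(21°) = 3.5156 m/s²
t = √(2d/a) = √(2 × 4 / 3.5156) = 1.51 s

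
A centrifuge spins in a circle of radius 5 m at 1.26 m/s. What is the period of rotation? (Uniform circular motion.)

T = 2πr/v = 2π×5/1.26 = 24.93 s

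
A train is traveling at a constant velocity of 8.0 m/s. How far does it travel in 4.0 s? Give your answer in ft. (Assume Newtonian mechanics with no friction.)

d = v × t = 8.0 × 4.0 = 32.0 m
d = 32.0 m / 0.3048 = 105.0 ft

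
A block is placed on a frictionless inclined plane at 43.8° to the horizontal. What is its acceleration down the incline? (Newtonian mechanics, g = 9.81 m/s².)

a = g sin(θ) = 9.81 × sin(43.8°) = 9.81 × 0.6921 = 6.79 m/s²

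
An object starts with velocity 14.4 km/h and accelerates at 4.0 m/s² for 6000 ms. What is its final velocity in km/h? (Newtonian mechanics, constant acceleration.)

v₀ = 14.4 km/h × 0.2777777777777778 = 4.0 m/s
t = 6000 ms × 0.001 = 6.0 s
v = v₀ + a × t = 4.0 + 4.0 × 6.0 = 28.0 m/s
v = 28.0 m/s / 0.2777777777777778 = 100.8 km/h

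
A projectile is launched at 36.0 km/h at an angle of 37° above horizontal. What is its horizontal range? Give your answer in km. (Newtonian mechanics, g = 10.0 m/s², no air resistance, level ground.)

v₀ = 36.0 km/h × 0.2777777777777778 = 10.0 m/s
R = v₀² × sin(2θ) / g = 10.0² × sin(2 × 37°) / 10.0 = 100.0 × 0.961262 / 10.0 = 9.61262 m
R = 9.61262 m / 1000.0 = 0.009613 km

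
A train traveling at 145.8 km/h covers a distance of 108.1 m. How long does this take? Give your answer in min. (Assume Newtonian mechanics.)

v = 145.8 km/h × 0.2777777777777778 = 40.5 m/s
t = d / v = 108.1 / 40.5 = 2.66914 s
t = 2.66914 s / 60.0 = 0.04449 min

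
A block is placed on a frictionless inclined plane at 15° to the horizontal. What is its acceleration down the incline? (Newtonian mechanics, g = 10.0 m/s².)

a = g sin(θ) = 10.0 × sin(15°) = 10.0 × 0.2588 = 2.59 m/s²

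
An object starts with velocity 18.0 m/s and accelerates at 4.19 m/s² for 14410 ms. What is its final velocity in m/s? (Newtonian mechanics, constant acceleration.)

t = 14410 ms × 0.001 = 14.41 s
v = v₀ + a × t = 18.0 + 4.19 × 14.41 = 78.38 m/s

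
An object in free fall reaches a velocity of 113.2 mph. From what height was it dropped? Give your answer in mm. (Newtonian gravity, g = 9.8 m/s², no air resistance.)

v = 113.2 mph × 0.44704 = 50.6049 m/s
h = v² / (2g) = 50.6049² / (2 × 9.8) = 130.656 m
h = 130.656 m / 0.001 = 130700 mm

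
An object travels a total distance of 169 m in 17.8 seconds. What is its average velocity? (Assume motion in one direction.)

v_avg = Δd / Δt = 169 / 17.8 = 9.49 m/s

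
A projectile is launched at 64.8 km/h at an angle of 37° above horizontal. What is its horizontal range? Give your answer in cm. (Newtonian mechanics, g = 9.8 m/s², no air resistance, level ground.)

v₀ = 64.8 km/h × 0.2777777777777778 = 18.0 m/s
R = v₀² × sin(2θ) / g = 18.0² × sin(2 × 37°) / 9.8 = 324.0 × 0.961262 / 9.8 = 31.7805 m
R = 31.7805 m / 0.01 = 3178 cm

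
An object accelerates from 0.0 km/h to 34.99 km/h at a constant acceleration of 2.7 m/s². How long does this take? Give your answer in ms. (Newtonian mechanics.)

v₀ = 0.0 km/h × 0.2777777777777778 = 0.0 m/s
v = 34.99 km/h × 0.2777777777777778 = 9.71944 m/s
t = (v - v₀) / a = (9.71944 - 0.0) / 2.7 = 3.59979 s
t = 3.59979 s / 0.001 = 3600 ms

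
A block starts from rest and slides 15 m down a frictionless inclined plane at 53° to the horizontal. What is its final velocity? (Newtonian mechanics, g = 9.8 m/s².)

a = g sin(θ) = 9.8 × sin(53°) = 7.8266 m/s²
v = √(2ad) = √(2 × 7.8266 × 15) = 15.32 m/s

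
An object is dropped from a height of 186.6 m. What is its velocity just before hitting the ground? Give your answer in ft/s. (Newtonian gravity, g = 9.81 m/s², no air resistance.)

v = √(2gh) = √(2 × 9.81 × 186.6) = 60.507 m/s
v = 60.507 m/s / 0.3048 = 198.5 ft/s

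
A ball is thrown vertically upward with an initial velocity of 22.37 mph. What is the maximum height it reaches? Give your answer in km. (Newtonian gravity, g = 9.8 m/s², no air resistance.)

v₀ = 22.37 mph × 0.44704 = 10.0003 m/s
h_max = v₀² / (2g) = 10.0003² / (2 × 9.8) = 100.006 / 19.6 = 5.10235 m
h_max = 5.10235 m / 1000.0 = 0.005102 km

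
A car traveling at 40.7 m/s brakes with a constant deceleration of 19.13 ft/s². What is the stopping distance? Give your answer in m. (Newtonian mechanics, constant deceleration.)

a = 19.13 ft/s² × 0.3048 = 5.83082 m/s²
d = v₀² / (2a) = 40.7² / (2 × 5.83082) = 1656.49 / 11.6616 = 142.0 m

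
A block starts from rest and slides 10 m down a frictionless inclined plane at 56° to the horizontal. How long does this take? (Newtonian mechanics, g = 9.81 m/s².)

a = g sin(θ) = 9.81 × sin(56°) = 8.1329 m/s²
t = √(2d/a) = √(2 × 10 / 8.1329) = 1.57 s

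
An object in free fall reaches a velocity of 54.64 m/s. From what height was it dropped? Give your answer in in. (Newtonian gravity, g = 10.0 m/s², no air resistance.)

h = v² / (2g) = 54.64² / (2 × 10.0) = 149.276 m
h = 149.276 m / 0.0254 = 5877 in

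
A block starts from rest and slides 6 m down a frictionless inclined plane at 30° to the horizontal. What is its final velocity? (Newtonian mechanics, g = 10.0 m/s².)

a = g sin(θ) = 10.0 × sin(30°) = 5.0 m/s²
v = √(2ad) = √(2 × 5.0 × 6) = 7.75 m/s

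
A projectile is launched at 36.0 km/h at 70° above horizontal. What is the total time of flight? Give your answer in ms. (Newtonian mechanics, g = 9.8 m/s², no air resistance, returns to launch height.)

v₀ = 36.0 km/h × 0.2777777777777778 = 10.0 m/s
T = 2 × v₀ × sin(θ) / g = 2 × 10.0 × sin(70°) / 9.8 = 2 × 10.0 × 0.939693 / 9.8 = 1.91774 s
T = 1.91774 s / 0.001 = 1918 ms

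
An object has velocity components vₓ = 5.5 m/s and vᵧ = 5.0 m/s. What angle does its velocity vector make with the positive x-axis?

θ = arctan(vᵧ/vₓ) = arctan(5.0/5.5) = 42.27°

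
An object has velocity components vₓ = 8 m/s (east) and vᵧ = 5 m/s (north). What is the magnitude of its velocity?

|v| = √(vₓ² + vᵧ²) = √(8² + 5²) = √(89) = 9.43 m/s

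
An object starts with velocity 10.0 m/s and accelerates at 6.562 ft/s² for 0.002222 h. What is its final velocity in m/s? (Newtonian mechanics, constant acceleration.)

a = 6.562 ft/s² × 0.3048 = 2.0001 m/s²
t = 0.002222 h × 3600.0 = 7.9992 s
v = v₀ + a × t = 10.0 + 2.0001 × 7.9992 = 26.0 m/s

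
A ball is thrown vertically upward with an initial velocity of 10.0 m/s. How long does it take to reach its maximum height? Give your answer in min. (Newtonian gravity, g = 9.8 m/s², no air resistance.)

t_up = v₀ / g = 10.0 / 9.8 = 1.02041 s
t_up = 1.02041 s / 60.0 = 0.01701 min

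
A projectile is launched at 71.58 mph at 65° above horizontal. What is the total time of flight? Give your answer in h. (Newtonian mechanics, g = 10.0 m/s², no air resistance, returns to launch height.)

v₀ = 71.58 mph × 0.44704 = 31.9991 m/s
T = 2 × v₀ × sin(θ) / g = 2 × 31.9991 × sin(65°) / 10.0 = 2 × 31.9991 × 0.906308 / 10.0 = 5.80021 s
T = 5.80021 s / 3600.0 = 0.001611 h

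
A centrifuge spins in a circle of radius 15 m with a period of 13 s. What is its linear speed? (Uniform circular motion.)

v = 2πr/T = 2π×15/13 = 7.25 m/s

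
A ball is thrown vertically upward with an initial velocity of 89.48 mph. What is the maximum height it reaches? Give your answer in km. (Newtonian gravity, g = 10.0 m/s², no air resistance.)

v₀ = 89.48 mph × 0.44704 = 40.0011 m/s
h_max = v₀² / (2g) = 40.0011² / (2 × 10.0) = 1600.09 / 20.0 = 80.0045 m
h_max = 80.0045 m / 1000.0 = 0.08 km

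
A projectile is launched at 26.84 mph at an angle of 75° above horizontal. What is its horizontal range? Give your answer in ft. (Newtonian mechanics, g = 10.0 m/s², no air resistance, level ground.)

v₀ = 26.84 mph × 0.44704 = 11.9986 m/s
R = v₀² × sin(2θ) / g = 11.9986² × sin(2 × 75°) / 10.0 = 143.966 × 0.5 / 10.0 = 7.1983 m
R = 7.1983 m / 0.3048 = 23.62 ft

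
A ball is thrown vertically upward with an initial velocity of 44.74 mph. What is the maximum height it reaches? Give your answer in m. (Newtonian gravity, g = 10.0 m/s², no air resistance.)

v₀ = 44.74 mph × 0.44704 = 20.0006 m/s
h_max = v₀² / (2g) = 20.0006² / (2 × 10.0) = 400.024 / 20.0 = 20.0 m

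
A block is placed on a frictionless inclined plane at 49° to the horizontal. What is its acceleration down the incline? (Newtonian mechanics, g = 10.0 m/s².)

a = g sin(θ) = 10.0 × sin(49°) = 10.0 × 0.7547 = 7.55 m/s²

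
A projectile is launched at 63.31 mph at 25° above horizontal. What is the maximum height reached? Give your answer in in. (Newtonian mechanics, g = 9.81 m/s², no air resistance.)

v₀ = 63.31 mph × 0.44704 = 28.3021 m/s
H = v₀² × sin²(θ) / (2g) = 28.3021² × sin(25°)² / (2 × 9.81) = 801.009 × 0.178606 / 19.62 = 7.29179 m
H = 7.29179 m / 0.0254 = 287.1 in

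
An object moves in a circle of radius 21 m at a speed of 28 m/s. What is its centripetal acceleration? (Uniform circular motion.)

a_c = v²/r = 28²/21 = 784/21 = 37.33 m/s²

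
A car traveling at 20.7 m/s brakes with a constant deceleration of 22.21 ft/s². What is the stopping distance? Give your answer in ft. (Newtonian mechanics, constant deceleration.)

a = 22.21 ft/s² × 0.3048 = 6.76961 m/s²
d = v₀² / (2a) = 20.7² / (2 × 6.76961) = 428.49 / 13.5392 = 31.6481 m
d = 31.6481 m / 0.3048 = 103.8 ft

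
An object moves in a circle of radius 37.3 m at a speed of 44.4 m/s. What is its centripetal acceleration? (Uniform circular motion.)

a_c = v²/r = 44.4²/37.3 = 1971.36/37.3 = 52.85 m/s²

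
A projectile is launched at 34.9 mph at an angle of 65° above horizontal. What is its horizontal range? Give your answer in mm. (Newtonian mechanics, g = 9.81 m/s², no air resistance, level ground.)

v₀ = 34.9 mph × 0.44704 = 15.6017 m/s
R = v₀² × sin(2θ) / g = 15.6017² × sin(2 × 65°) / 9.81 = 243.413 × 0.766044 / 9.81 = 19.0077 m
R = 19.0077 m / 0.001 = 19010 mm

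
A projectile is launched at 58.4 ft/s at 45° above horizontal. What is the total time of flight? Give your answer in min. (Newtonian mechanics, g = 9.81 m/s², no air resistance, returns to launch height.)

v₀ = 58.4 ft/s × 0.3048 = 17.8003 m/s
T = 2 × v₀ × sin(θ) / g = 2 × 17.8003 × sin(45°) / 9.81 = 2 × 17.8003 × 0.707107 / 9.81 = 2.5661 s
T = 2.5661 s / 60.0 = 0.04277 min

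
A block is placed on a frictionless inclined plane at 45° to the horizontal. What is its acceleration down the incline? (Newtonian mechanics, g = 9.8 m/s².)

a = g sin(θ) = 9.8 × sin(45°) = 9.8 × 0.7071 = 6.93 m/s²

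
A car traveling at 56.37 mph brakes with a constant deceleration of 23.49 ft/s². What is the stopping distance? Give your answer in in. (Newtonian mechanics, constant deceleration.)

v₀ = 56.37 mph × 0.44704 = 25.1996 m/s
a = 23.49 ft/s² × 0.3048 = 7.15975 m/s²
d = v₀² / (2a) = 25.1996² / (2 × 7.15975) = 635.02 / 14.3195 = 44.3465 m
d = 44.3465 m / 0.0254 = 1746 in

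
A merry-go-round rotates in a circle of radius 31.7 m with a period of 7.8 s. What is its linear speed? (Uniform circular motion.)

v = 2πr/T = 2π×31.7/7.8 = 25.54 m/s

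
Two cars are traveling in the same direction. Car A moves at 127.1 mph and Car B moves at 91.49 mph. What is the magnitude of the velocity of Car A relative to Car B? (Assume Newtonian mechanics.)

v_rel = |v_A - v_B| = |127.1 - 91.49| = 35.61 mph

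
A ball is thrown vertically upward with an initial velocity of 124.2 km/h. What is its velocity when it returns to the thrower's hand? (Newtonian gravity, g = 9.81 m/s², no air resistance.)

By conservation of energy (no air resistance), the ball returns to the throw height with the same speed as launch, but directed downward.
|v_ground| = v₀ = 124.2 km/h
v_ground = 124.2 km/h (downward)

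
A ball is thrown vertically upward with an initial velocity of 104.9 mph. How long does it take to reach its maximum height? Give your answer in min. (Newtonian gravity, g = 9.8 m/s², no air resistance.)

v₀ = 104.9 mph × 0.44704 = 46.8945 m/s
t_up = v₀ / g = 46.8945 / 9.8 = 4.78515 s
t_up = 4.78515 s / 60.0 = 0.07975 min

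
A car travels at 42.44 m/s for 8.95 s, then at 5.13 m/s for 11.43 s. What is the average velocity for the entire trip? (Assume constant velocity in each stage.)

d₁ = v₁t₁ = 42.44 × 8.95 = 379.838 m
d₂ = v₂t₂ = 5.13 × 11.43 = 58.6359 m
d_total = 438.4739 m, t_total = 20.38 s
v_avg = d_total/t_total = 438.4739/20.38 = 21.51 m/s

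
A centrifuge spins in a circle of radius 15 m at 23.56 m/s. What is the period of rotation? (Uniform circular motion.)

T = 2πr/v = 2π×15/23.56 = 4.0 s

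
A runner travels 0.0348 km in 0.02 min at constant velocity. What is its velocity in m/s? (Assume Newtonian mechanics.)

d = 0.0348 km × 1000.0 = 34.8 m
t = 0.02 min × 60.0 = 1.2 s
v = d / t = 34.8 / 1.2 = 29.0 m/s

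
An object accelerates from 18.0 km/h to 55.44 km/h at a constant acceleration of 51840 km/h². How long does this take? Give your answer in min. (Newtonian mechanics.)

v₀ = 18.0 km/h × 0.2777777777777778 = 5.0 m/s
v = 55.44 km/h × 0.2777777777777778 = 15.4 m/s
a = 51840 km/h² × 7.716049382716049e-05 = 4.0 m/s²
t = (v - v₀) / a = (15.4 - 5.0) / 4.0 = 2.6 s
t = 2.6 s / 60.0 = 0.04333 min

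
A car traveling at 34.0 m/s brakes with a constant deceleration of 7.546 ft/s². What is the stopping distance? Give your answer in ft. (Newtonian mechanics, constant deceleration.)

a = 7.546 ft/s² × 0.3048 = 2.30002 m/s²
d = v₀² / (2a) = 34.0² / (2 × 2.30002) = 1156.0 / 4.60004 = 251.302 m
d = 251.302 m / 0.3048 = 824.5 ft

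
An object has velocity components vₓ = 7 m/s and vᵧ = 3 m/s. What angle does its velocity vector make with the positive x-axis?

θ = arctan(vᵧ/vₓ) = arctan(3/7) = 23.2°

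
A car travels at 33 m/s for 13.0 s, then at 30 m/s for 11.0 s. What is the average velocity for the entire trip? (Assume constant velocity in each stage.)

d₁ = v₁t₁ = 33 × 13.0 = 429.0 m
d₂ = v₂t₂ = 30 × 11.0 = 330.0 m
d_total = 759.0 m, t_total = 24.0 s
v_avg = d_total/t_total = 759.0/24.0 = 31.62 m/s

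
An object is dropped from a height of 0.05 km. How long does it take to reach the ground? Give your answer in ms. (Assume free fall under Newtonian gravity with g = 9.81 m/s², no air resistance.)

h = 0.05 km × 1000.0 = 50.0 m
t = √(2h/g) = √(2 × 50.0 / 9.81) = 3.19275 s
t = 3.19275 s / 0.001 = 3193 ms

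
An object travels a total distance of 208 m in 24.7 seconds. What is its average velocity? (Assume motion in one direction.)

v_avg = Δd / Δt = 208 / 24.7 = 8.42 m/s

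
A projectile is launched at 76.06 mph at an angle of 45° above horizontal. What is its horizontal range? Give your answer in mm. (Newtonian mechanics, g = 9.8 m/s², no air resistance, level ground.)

v₀ = 76.06 mph × 0.44704 = 34.0019 m/s
R = v₀² × sin(2θ) / g = 34.0019² × sin(2 × 45°) / 9.8 = 1156.13 × 1.0 / 9.8 = 117.972 m
R = 117.972 m / 0.001 = 118000 mm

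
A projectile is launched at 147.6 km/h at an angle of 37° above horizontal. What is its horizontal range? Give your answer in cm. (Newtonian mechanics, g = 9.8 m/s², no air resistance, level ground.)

v₀ = 147.6 km/h × 0.2777777777777778 = 41.0 m/s
R = v₀² × sin(2θ) / g = 41.0² × sin(2 × 37°) / 9.8 = 1681.0 × 0.961262 / 9.8 = 164.886 m
R = 164.886 m / 0.01 = 16490 cm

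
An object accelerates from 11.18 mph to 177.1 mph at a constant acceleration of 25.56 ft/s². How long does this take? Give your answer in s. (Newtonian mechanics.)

v₀ = 11.18 mph × 0.44704 = 4.99791 m/s
v = 177.1 mph × 0.44704 = 79.1708 m/s
a = 25.56 ft/s² × 0.3048 = 7.79069 m/s²
t = (v - v₀) / a = (79.1708 - 4.99791) / 7.79069 = 9.521 s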